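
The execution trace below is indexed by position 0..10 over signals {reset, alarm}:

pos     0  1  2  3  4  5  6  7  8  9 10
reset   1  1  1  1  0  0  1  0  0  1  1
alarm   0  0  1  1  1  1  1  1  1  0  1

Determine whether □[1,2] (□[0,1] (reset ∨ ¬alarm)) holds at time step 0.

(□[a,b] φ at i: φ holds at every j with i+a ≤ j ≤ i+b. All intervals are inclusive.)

True

Check □[0,1] (reset ∨ ¬alarm) at every j in [1,2]:
  j=1: holds on [1,2]
  j=2: holds on [2,3]
All positions satisfy it → formula holds.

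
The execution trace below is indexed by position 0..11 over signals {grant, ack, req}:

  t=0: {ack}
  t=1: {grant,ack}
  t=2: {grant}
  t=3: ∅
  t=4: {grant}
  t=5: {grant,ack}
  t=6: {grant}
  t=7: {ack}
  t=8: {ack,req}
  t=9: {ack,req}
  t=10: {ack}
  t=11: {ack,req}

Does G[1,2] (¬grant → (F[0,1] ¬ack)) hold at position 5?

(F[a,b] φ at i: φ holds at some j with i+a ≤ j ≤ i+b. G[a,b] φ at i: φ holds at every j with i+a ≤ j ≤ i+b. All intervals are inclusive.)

Check (¬grant → (F[0,1] ¬ack)) at every j in [6,7]:
  j=6: antecedent false → ✓
  j=7: antecedent true; consequent fails (none in [7,8]) → ✗
Fails at j=7 → formula fails.

No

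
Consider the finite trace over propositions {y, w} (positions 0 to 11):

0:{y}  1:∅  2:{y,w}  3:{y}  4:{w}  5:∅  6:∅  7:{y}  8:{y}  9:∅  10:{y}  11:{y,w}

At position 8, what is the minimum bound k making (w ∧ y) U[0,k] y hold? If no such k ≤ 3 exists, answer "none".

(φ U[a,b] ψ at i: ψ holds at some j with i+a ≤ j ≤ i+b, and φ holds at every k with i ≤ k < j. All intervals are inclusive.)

0

Need earliest j ≥ 8 with y, and (w ∧ y) at every k in [8,j-1].
  j=8: rhs holds (empty prefix). k = 0.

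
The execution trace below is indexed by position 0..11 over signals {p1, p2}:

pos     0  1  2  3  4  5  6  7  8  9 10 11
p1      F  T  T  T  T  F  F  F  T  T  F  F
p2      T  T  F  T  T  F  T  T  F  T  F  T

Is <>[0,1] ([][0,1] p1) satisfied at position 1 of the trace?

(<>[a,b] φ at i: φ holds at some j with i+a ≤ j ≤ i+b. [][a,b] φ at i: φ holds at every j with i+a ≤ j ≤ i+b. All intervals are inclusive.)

Check [][0,1] p1 at each j in [1,2]:
  j=1: holds on [1,2]
  j=2: holds on [2,3]
Found at j=1 → formula holds.

True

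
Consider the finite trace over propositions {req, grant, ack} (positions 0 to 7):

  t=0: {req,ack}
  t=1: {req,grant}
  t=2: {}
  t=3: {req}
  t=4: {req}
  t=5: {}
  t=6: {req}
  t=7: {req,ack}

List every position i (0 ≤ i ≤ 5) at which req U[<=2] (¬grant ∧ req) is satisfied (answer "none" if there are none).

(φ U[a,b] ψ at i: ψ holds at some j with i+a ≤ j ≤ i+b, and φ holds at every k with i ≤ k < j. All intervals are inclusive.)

Evaluate at each i in [0,5]:
  i=0: ✓ (rhs at j=0)
  i=1: ✗ (lhs fails at k=2 before rhs at j=3)
  i=2: ✗ (lhs fails at k=2 before rhs at j=3)
  i=3: ✓ (rhs at j=3)
  i=4: ✓ (rhs at j=4)
  i=5: ✗ (lhs fails at k=5 before rhs at j=6)

0, 3, 4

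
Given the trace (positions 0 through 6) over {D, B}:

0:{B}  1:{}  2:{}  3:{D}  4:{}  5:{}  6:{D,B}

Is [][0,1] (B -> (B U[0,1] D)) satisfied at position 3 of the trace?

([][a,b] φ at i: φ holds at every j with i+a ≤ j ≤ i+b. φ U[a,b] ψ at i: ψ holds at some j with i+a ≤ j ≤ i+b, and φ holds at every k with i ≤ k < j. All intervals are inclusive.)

True

Check (B -> (B U[0,1] D)) at every j in [3,4]:
  j=3: antecedent false → ✓
  j=4: antecedent false → ✓
All positions satisfy it → formula holds.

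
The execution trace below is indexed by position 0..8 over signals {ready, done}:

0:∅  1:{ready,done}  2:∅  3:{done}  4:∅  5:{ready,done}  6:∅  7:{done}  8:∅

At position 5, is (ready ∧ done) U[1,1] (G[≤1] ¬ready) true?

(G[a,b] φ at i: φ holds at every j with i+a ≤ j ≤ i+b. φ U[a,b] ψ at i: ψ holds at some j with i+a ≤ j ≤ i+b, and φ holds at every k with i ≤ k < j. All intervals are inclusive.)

Yes

Need some j in [6,6] with G[≤1] ¬ready, and (ready ∧ done) at every k in [5,j-1].
  j=6: G[≤1] ¬ready holds; (ready ∧ done) holds at every k in [5,5] → satisfied.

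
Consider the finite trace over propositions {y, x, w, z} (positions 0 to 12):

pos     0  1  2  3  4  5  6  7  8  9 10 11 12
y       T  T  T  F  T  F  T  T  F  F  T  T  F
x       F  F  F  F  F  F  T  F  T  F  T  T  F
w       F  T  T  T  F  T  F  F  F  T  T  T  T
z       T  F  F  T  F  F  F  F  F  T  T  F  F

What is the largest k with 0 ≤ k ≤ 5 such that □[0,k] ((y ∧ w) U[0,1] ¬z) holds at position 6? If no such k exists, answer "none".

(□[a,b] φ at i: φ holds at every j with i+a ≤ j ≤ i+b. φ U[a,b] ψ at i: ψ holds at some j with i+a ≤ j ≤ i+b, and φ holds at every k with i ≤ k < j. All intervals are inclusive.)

((y ∧ w) U[0,1] ¬z) must hold from j=6 onward; find where it first fails.
  j=6: holds
  j=7: holds
  j=8: holds
  j=9: fails
Holds on [6,8], so largest k = 2.

2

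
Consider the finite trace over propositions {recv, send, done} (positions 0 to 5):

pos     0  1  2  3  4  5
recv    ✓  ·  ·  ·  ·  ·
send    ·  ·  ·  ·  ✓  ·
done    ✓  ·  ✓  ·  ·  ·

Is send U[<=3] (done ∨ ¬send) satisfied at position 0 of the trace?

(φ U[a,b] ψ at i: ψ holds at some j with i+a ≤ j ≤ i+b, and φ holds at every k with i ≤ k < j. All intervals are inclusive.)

Yes

Need some j in [0,3] with (done ∨ ¬send), and send at every k in [0,j-1].
  j=0: (done ∨ ¬send) holds; no prefix to check → satisfied.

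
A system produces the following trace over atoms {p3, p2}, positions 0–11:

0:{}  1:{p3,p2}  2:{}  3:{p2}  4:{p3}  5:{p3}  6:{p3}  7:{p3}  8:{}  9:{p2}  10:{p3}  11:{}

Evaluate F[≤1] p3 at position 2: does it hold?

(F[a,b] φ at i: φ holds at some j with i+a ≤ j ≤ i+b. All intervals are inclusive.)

Check p3 at each j in [2,3]:
  j=2: false
  j=3: false
No position in the window satisfies it → formula fails.

Does not hold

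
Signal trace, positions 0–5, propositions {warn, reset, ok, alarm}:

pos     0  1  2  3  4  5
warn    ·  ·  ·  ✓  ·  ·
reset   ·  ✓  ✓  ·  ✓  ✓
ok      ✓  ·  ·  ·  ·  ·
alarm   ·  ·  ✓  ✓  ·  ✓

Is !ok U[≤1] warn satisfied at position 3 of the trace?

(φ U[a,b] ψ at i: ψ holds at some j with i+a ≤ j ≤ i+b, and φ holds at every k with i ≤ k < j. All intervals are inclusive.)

Need some j in [3,4] with warn, and !ok at every k in [3,j-1].
  j=3: warn holds; no prefix to check → satisfied.

True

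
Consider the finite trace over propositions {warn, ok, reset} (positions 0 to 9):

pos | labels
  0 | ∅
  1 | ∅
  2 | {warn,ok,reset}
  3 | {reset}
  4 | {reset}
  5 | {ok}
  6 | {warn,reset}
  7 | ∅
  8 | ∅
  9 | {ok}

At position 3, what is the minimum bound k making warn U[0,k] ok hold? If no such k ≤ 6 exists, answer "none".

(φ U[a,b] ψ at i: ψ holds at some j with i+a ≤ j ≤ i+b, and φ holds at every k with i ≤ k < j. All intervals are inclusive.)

none

Need earliest j ≥ 3 with ok, and warn at every k in [3,j-1].
  j=3: rhs fails.
  j=4: rhs fails.
  j=5: rhs holds but lhs fails at k=3.
  j=6: rhs fails.
  j=7: rhs fails.
  j=8: rhs fails.
  j=9: rhs holds but lhs fails at k=3.
No witness within the range → none.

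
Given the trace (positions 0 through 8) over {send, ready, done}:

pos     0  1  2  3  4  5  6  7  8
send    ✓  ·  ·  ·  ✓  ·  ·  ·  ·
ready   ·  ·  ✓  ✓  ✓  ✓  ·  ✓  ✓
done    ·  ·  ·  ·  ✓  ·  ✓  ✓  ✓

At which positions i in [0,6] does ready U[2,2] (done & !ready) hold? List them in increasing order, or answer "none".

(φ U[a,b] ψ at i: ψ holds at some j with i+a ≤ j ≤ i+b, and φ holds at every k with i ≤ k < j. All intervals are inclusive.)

4

Evaluate at each i in [0,6]:
  i=0: ✗ (no rhs in [2,2])
  i=1: ✗ (no rhs in [3,3])
  i=2: ✗ (no rhs in [4,4])
  i=3: ✗ (no rhs in [5,5])
  i=4: ✓ (rhs at j=6; lhs holds on [4,5])
  i=5: ✗ (no rhs in [7,7])
  i=6: ✗ (no rhs in [8,8])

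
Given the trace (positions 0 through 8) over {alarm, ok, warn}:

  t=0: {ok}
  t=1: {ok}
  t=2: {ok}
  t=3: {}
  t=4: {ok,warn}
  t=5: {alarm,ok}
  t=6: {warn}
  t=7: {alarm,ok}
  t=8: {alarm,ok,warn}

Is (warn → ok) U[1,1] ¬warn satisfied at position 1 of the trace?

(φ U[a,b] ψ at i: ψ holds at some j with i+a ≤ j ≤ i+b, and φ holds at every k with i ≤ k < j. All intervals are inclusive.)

Yes

Need some j in [2,2] with ¬warn, and (warn → ok) at every k in [1,j-1].
  j=2: ¬warn holds; (warn → ok) holds at every k in [1,1] → satisfied.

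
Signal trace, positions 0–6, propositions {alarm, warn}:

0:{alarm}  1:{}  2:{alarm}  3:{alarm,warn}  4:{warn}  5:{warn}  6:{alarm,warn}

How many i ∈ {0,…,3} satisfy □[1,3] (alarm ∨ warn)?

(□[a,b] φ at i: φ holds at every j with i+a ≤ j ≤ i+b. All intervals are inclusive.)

3

Evaluate at each i in [0,3]:
  i=0: ✗ (fails at j=1)
  i=1: ✓ (all of [2,4])
  i=2: ✓ (all of [3,5])
  i=3: ✓ (all of [4,6])
Positions where it holds: {1, 2, 3} → 3.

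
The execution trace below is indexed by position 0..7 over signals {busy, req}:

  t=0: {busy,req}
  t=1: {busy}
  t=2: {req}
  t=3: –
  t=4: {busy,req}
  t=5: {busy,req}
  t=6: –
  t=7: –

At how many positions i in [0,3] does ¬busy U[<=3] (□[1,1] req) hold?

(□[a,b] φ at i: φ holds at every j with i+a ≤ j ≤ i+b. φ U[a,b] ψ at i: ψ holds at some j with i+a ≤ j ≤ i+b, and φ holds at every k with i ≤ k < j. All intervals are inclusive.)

Evaluate at each i in [0,3]:
  i=0: ✗ (lhs fails at k=0 before rhs at j=1)
  i=1: ✓ (rhs at j=1)
  i=2: ✓ (rhs at j=3; lhs holds on [2,2])
  i=3: ✓ (rhs at j=3)
Positions where it holds: {1, 2, 3} → 3.

3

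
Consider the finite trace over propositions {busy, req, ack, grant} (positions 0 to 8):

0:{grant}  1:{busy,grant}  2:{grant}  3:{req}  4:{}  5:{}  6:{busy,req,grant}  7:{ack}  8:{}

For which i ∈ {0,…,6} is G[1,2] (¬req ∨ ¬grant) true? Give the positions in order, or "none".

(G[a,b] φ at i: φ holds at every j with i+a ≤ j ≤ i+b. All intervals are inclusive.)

Evaluate at each i in [0,6]:
  i=0: ✓ (all of [1,2])
  i=1: ✓ (all of [2,3])
  i=2: ✓ (all of [3,4])
  i=3: ✓ (all of [4,5])
  i=4: ✗ (fails at j=6)
  i=5: ✗ (fails at j=6)
  i=6: ✓ (all of [7,8])

0, 1, 2, 3, 6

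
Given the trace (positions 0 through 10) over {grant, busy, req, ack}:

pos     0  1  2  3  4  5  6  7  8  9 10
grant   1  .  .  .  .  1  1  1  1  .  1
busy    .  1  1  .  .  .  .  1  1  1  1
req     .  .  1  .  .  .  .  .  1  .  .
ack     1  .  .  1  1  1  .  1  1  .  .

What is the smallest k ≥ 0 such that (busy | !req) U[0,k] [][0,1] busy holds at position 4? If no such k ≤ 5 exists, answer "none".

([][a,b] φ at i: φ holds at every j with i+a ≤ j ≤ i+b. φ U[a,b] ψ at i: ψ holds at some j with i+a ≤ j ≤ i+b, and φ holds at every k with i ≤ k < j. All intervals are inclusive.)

3

Need earliest j ≥ 4 with [][0,1] busy, and (busy | !req) at every k in [4,j-1].
  j=4: rhs fails.
  j=5: rhs fails.
  j=6: rhs fails.
  j=7: rhs holds; lhs holds on [4,6]. k = 3.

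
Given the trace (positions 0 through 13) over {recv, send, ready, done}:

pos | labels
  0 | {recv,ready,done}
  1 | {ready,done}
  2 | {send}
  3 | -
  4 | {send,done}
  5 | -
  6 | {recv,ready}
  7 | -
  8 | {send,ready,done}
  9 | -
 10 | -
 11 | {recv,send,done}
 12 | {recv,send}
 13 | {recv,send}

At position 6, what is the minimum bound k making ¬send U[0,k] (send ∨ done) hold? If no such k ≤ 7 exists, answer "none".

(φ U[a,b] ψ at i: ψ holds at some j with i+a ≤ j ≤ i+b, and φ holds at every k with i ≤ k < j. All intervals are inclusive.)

Need earliest j ≥ 6 with (send ∨ done), and ¬send at every k in [6,j-1].
  j=6: rhs fails.
  j=7: rhs fails.
  j=8: rhs holds; lhs holds on [6,7]. k = 2.

2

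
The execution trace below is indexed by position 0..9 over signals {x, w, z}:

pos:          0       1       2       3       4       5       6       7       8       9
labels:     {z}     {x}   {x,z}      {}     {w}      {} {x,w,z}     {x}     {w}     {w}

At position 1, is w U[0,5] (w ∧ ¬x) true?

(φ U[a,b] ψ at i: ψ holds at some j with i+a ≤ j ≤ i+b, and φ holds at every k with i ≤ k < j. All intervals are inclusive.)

False

Need some j in [1,6] with (w ∧ ¬x), and w at every k in [1,j-1].
  j=1: (w ∧ ¬x) false.
  j=2: (w ∧ ¬x) false.
  j=3: (w ∧ ¬x) false.
  j=4: (w ∧ ¬x) holds, but w fails at k=1 → not this j.
  j=5: (w ∧ ¬x) false.
  j=6: (w ∧ ¬x) false.
No j in the window works → until fails.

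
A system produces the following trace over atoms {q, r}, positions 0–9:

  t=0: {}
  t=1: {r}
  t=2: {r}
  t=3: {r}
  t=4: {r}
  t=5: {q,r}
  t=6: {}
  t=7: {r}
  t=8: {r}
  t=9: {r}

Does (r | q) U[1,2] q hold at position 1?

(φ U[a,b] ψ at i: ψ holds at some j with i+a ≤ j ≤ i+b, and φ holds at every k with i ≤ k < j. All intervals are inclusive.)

No

Need some j in [2,3] with q, and (r | q) at every k in [1,j-1].
  j=2: q false.
  j=3: q false.
No j in the window works → until fails.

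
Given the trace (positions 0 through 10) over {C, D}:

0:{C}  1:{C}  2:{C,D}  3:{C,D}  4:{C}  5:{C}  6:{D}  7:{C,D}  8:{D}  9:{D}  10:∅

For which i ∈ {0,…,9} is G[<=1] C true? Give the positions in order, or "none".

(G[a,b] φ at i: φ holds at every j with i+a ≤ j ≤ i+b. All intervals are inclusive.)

0, 1, 2, 3, 4

Evaluate at each i in [0,9]:
  i=0: ✓ (all of [0,1])
  i=1: ✓ (all of [1,2])
  i=2: ✓ (all of [2,3])
  i=3: ✓ (all of [3,4])
  i=4: ✓ (all of [4,5])
  i=5: ✗ (fails at j=6)
  i=6: ✗ (fails at j=6)
  i=7: ✗ (fails at j=8)
  i=8: ✗ (fails at j=8)
  i=9: ✗ (fails at j=9)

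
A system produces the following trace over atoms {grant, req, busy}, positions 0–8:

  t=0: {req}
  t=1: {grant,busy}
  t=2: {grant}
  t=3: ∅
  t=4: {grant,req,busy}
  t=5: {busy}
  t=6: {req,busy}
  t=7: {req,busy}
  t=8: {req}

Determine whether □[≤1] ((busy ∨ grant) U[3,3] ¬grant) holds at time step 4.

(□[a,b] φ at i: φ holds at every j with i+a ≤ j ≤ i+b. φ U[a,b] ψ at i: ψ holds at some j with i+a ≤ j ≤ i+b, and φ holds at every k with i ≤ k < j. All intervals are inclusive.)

Check ((busy ∨ grant) U[3,3] ¬grant) at every j in [4,5]:
  j=4: holds
  j=5: holds
All positions satisfy it → formula holds.

Holds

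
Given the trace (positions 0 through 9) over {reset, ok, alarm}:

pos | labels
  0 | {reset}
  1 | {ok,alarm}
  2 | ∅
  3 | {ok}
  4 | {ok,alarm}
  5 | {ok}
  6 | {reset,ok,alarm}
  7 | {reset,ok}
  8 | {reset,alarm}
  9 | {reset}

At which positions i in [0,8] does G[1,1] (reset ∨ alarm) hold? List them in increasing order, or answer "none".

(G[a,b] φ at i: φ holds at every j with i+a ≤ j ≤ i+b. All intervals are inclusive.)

0, 3, 5, 6, 7, 8

Evaluate at each i in [0,8]:
  i=0: ✓ (all of [1,1])
  i=1: ✗ (fails at j=2)
  i=2: ✗ (fails at j=3)
  i=3: ✓ (all of [4,4])
  i=4: ✗ (fails at j=5)
  i=5: ✓ (all of [6,6])
  i=6: ✓ (all of [7,7])
  i=7: ✓ (all of [8,8])
  i=8: ✓ (all of [9,9])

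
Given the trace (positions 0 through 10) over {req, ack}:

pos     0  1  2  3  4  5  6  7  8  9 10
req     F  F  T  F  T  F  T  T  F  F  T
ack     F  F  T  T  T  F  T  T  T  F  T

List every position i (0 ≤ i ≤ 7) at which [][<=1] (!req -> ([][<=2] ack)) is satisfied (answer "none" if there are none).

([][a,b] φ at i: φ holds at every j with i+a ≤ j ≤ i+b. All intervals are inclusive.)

6

Evaluate at each i in [0,7]:
  i=0: ✗ (fails at j=0)
  i=1: ✗ (fails at j=1)
  i=2: ✗ (fails at j=3)
  i=3: ✗ (fails at j=3)
  i=4: ✗ (fails at j=5)
  i=5: ✗ (fails at j=5)
  i=6: ✓ (all of [6,7])
  i=7: ✗ (fails at j=8)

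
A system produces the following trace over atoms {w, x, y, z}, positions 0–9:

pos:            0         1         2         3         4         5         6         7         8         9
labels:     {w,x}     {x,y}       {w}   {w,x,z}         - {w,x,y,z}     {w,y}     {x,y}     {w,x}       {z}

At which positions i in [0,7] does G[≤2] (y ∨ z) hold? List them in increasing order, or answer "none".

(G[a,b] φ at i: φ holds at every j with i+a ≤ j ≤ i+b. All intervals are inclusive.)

Evaluate at each i in [0,7]:
  i=0: ✗ (fails at j=0)
  i=1: ✗ (fails at j=2)
  i=2: ✗ (fails at j=2)
  i=3: ✗ (fails at j=4)
  i=4: ✗ (fails at j=4)
  i=5: ✓ (all of [5,7])
  i=6: ✗ (fails at j=8)
  i=7: ✗ (fails at j=8)

5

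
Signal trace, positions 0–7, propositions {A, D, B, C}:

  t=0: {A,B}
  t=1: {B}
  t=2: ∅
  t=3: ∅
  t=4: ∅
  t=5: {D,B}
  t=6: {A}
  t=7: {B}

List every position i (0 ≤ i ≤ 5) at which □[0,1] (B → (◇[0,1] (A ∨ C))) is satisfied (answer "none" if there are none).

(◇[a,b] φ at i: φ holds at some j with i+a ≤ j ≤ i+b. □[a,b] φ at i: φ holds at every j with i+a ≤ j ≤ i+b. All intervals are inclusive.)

Evaluate at each i in [0,5]:
  i=0: ✗ (fails at j=1)
  i=1: ✗ (fails at j=1)
  i=2: ✓ (all of [2,3])
  i=3: ✓ (all of [3,4])
  i=4: ✓ (all of [4,5])
  i=5: ✓ (all of [5,6])

2, 3, 4, 5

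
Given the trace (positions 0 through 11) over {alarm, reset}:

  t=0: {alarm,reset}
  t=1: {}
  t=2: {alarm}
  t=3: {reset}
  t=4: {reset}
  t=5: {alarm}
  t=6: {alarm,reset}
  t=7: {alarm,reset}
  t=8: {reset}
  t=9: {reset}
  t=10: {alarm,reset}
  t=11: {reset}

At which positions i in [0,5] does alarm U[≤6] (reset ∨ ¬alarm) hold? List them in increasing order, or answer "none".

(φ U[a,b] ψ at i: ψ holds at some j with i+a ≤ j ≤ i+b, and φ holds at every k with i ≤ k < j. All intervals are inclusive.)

Evaluate at each i in [0,5]:
  i=0: ✓ (rhs at j=0)
  i=1: ✓ (rhs at j=1)
  i=2: ✓ (rhs at j=3; lhs holds on [2,2])
  i=3: ✓ (rhs at j=3)
  i=4: ✓ (rhs at j=4)
  i=5: ✓ (rhs at j=6; lhs holds on [5,5])

0, 1, 2, 3, 4, 5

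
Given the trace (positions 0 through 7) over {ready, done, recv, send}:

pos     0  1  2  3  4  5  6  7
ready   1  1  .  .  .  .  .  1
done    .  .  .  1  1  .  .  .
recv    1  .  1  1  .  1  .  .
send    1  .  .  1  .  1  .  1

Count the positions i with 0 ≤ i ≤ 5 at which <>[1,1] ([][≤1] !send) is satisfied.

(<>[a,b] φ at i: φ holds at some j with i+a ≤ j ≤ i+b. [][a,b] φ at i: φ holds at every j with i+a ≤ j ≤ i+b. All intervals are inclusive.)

1

Evaluate at each i in [0,5]:
  i=0: ✓ (witness j=1)
  i=1: ✗ (none in [2,2])
  i=2: ✗ (none in [3,3])
  i=3: ✗ (none in [4,4])
  i=4: ✗ (none in [5,5])
  i=5: ✗ (none in [6,6])
Positions where it holds: {0} → 1.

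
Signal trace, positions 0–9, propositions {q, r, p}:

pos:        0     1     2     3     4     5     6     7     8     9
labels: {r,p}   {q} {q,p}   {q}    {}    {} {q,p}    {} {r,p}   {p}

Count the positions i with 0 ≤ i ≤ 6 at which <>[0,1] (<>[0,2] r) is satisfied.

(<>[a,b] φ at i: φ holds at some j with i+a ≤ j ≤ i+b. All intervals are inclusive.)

3

Evaluate at each i in [0,6]:
  i=0: ✓ (witness j=0)
  i=1: ✗ (none in [1,2])
  i=2: ✗ (none in [2,3])
  i=3: ✗ (none in [3,4])
  i=4: ✗ (none in [4,5])
  i=5: ✓ (witness j=6)
  i=6: ✓ (witness j=6)
Positions where it holds: {0, 5, 6} → 3.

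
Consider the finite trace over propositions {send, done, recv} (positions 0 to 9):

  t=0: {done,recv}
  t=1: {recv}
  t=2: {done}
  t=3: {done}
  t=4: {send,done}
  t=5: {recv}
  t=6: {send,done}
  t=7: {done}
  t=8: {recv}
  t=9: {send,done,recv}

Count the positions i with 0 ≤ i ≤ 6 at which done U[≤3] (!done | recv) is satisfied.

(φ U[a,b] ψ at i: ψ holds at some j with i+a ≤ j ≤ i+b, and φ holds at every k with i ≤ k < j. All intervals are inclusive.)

Evaluate at each i in [0,6]:
  i=0: ✓ (rhs at j=0)
  i=1: ✓ (rhs at j=1)
  i=2: ✓ (rhs at j=5; lhs holds on [2,4])
  i=3: ✓ (rhs at j=5; lhs holds on [3,4])
  i=4: ✓ (rhs at j=5; lhs holds on [4,4])
  i=5: ✓ (rhs at j=5)
  i=6: ✓ (rhs at j=8; lhs holds on [6,7])
Positions where it holds: {0, 1, 2, 3, 4, 5, 6} → 7.

7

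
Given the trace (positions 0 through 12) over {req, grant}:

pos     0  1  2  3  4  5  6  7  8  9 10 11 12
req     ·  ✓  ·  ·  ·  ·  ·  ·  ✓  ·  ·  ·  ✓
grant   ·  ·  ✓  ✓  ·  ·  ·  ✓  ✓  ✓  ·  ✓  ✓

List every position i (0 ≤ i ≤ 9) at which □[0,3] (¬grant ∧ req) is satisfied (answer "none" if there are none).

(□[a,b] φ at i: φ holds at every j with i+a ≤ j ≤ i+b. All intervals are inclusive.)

none

Evaluate at each i in [0,9]:
  i=0: ✗ (fails at j=0)
  i=1: ✗ (fails at j=2)
  i=2: ✗ (fails at j=2)
  i=3: ✗ (fails at j=3)
  i=4: ✗ (fails at j=4)
  i=5: ✗ (fails at j=5)
  i=6: ✗ (fails at j=6)
  i=7: ✗ (fails at j=7)
  i=8: ✗ (fails at j=8)
  i=9: ✗ (fails at j=9)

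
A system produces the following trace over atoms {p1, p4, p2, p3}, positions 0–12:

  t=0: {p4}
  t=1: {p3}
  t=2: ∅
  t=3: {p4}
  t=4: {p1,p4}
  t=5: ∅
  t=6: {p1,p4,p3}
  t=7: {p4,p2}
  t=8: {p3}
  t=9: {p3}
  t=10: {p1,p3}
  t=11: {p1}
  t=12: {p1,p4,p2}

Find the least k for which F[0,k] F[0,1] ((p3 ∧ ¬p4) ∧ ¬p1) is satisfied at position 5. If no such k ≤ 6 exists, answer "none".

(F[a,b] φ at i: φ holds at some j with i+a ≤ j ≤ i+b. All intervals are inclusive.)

2

Scan j = 5,6,… for F[0,1] ((p3 ∧ ¬p4) ∧ ¬p1):
  j=5: fails
  j=6: fails
  j=7: holds
First hit at j=7, so smallest k = 7-5 = 2.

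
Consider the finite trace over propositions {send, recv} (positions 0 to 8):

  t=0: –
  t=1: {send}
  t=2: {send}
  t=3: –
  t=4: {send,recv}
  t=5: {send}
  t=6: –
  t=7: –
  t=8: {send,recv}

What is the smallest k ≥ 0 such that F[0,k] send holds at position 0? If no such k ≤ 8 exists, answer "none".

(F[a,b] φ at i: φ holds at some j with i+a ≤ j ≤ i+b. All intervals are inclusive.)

1

Scan j = 0,1,… for send:
  j=0: fails
  j=1: holds
First hit at j=1, so smallest k = 1-0 = 1.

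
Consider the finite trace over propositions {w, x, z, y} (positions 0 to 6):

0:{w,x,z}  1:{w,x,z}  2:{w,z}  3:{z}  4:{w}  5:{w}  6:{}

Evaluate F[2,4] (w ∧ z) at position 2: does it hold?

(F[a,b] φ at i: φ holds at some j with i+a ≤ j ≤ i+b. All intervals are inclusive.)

Check (w ∧ z) at each j in [4,6]:
  j=4: false
  j=5: false
  j=6: false
No position in the window satisfies it → formula fails.

No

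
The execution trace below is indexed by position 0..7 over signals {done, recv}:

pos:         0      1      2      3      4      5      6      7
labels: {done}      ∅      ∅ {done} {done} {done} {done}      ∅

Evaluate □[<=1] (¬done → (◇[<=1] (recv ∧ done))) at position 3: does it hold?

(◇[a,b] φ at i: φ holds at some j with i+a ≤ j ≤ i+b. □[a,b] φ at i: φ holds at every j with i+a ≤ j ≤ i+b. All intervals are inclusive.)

Holds

Check (¬done → (◇[<=1] (recv ∧ done))) at every j in [3,4]:
  j=3: antecedent false → ✓
  j=4: antecedent false → ✓
All positions satisfy it → formula holds.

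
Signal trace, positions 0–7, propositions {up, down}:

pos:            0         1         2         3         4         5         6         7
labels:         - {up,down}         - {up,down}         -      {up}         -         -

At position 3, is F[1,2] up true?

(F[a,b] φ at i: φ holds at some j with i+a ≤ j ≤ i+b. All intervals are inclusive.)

True

Check up at each j in [4,5]:
  j=4: false
  j=5: true
Found at j=5 → formula holds.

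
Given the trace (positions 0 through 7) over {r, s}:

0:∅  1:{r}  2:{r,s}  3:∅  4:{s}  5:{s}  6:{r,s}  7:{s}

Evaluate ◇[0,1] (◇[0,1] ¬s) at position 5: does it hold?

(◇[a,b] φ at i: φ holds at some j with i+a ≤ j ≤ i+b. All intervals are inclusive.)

Check ◇[0,1] ¬s at each j in [5,6]:
  j=5: fails (none in [5,6])
  j=6: fails (none in [6,7])
No position in the window satisfies it → formula fails.

No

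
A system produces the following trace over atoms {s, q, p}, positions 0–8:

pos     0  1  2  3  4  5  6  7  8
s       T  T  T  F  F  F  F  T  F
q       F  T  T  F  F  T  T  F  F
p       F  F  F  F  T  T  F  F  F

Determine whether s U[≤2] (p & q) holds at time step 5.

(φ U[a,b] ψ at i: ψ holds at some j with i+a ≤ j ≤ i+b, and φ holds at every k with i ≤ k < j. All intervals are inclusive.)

Holds

Need some j in [5,7] with (p & q), and s at every k in [5,j-1].
  j=5: (p & q) holds; no prefix to check → satisfied.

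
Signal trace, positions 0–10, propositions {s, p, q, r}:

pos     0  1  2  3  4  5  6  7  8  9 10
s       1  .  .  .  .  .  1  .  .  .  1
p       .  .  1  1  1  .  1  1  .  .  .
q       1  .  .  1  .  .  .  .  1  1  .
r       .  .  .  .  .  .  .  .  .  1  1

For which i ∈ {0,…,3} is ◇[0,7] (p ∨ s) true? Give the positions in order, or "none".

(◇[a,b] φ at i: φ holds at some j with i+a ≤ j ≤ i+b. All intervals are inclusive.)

Evaluate at each i in [0,3]:
  i=0: ✓ (witness j=0)
  i=1: ✓ (witness j=2)
  i=2: ✓ (witness j=2)
  i=3: ✓ (witness j=3)

0, 1, 2, 3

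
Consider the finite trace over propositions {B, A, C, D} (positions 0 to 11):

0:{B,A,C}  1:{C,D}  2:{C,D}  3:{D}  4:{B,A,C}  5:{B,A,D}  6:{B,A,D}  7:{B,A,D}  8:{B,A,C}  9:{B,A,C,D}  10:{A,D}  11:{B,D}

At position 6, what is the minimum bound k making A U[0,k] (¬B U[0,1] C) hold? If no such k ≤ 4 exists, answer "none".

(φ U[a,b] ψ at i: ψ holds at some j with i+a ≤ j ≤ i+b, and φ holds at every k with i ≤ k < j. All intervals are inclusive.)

2

Need earliest j ≥ 6 with (¬B U[0,1] C), and A at every k in [6,j-1].
  j=6: rhs fails.
  j=7: rhs fails.
  j=8: rhs holds; lhs holds on [6,7]. k = 2.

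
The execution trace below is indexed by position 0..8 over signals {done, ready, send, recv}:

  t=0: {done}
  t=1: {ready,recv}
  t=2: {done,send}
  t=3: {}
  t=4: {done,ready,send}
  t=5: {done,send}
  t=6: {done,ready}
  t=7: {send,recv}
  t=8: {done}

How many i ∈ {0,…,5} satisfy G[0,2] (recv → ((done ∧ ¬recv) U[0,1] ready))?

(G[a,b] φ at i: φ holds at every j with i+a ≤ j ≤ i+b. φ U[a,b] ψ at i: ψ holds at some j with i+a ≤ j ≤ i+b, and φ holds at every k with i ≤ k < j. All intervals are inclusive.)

5

Evaluate at each i in [0,5]:
  i=0: ✓ (all of [0,2])
  i=1: ✓ (all of [1,3])
  i=2: ✓ (all of [2,4])
  i=3: ✓ (all of [3,5])
  i=4: ✓ (all of [4,6])
  i=5: ✗ (fails at j=7)
Positions where it holds: {0, 1, 2, 3, 4} → 5.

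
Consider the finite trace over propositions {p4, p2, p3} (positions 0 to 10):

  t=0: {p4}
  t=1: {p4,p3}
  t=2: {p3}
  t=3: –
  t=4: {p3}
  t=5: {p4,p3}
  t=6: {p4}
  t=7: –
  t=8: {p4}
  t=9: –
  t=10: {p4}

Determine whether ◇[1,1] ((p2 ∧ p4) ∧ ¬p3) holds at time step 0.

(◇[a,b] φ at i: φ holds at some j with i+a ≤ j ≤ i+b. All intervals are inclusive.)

Check ((p2 ∧ p4) ∧ ¬p3) at each j in [1,1]:
  j=1: false
No position in the window satisfies it → formula fails.

Does not hold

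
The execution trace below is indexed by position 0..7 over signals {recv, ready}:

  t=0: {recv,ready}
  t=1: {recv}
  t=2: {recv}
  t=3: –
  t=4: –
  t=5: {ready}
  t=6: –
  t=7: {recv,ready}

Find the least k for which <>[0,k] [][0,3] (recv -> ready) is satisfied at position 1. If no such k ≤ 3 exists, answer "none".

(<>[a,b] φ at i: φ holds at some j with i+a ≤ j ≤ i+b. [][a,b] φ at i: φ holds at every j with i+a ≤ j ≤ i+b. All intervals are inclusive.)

2

Scan j = 1,2,… for [][0,3] (recv -> ready):
  j=1: fails
  j=2: fails
  j=3: holds
First hit at j=3, so smallest k = 3-1 = 2.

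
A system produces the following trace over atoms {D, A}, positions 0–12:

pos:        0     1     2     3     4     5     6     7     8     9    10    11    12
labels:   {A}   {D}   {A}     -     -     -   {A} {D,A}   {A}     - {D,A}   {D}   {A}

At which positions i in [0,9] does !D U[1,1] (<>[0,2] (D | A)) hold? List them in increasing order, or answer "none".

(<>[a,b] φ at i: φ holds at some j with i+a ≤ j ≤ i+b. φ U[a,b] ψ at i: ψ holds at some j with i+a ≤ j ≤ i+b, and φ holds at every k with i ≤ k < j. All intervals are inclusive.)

0, 3, 4, 5, 6, 8, 9

Evaluate at each i in [0,9]:
  i=0: ✓ (rhs at j=1; lhs holds on [0,0])
  i=1: ✗ (lhs fails at k=1 before rhs at j=2)
  i=2: ✗ (no rhs in [3,3])
  i=3: ✓ (rhs at j=4; lhs holds on [3,3])
  i=4: ✓ (rhs at j=5; lhs holds on [4,4])
  i=5: ✓ (rhs at j=6; lhs holds on [5,5])
  i=6: ✓ (rhs at j=7; lhs holds on [6,6])
  i=7: ✗ (lhs fails at k=7 before rhs at j=8)
  i=8: ✓ (rhs at j=9; lhs holds on [8,8])
  i=9: ✓ (rhs at j=10; lhs holds on [9,9])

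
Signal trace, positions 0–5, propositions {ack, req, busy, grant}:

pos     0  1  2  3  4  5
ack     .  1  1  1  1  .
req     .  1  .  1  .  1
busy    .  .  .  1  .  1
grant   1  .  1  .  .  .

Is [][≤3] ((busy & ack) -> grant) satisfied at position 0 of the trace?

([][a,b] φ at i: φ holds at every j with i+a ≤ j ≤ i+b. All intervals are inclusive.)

No

Check ((busy & ack) -> grant) at every j in [0,3]:
  j=0: antecedent false → ✓
  j=1: antecedent false → ✓
  j=2: antecedent false → ✓
  j=3: antecedent true; consequent false → ✗
Fails at j=3 → formula fails.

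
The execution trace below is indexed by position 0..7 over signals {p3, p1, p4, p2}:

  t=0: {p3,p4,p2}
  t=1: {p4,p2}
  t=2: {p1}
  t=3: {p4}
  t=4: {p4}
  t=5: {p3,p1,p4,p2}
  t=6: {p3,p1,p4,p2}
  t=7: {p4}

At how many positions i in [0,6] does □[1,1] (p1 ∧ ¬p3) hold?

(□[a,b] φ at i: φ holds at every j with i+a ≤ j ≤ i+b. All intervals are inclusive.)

Evaluate at each i in [0,6]:
  i=0: ✗ (fails at j=1)
  i=1: ✓ (all of [2,2])
  i=2: ✗ (fails at j=3)
  i=3: ✗ (fails at j=4)
  i=4: ✗ (fails at j=5)
  i=5: ✗ (fails at j=6)
  i=6: ✗ (fails at j=7)
Positions where it holds: {1} → 1.

1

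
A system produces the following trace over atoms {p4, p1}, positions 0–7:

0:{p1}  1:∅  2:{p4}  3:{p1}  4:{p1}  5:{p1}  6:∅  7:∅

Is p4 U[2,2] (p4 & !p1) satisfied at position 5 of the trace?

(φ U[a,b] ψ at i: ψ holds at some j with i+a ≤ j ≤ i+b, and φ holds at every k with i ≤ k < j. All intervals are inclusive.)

Need some j in [7,7] with (p4 & !p1), and p4 at every k in [5,j-1].
  j=7: (p4 & !p1) false.
No j in the window works → until fails.

Does not hold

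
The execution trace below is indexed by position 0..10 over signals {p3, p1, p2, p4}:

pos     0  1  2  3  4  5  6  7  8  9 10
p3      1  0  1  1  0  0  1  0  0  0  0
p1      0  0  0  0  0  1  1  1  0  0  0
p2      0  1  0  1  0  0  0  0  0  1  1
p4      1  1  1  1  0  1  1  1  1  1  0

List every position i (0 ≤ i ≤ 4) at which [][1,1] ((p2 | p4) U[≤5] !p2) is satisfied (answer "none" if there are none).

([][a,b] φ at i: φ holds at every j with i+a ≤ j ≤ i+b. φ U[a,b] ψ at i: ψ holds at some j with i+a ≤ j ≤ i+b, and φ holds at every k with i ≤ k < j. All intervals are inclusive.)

Evaluate at each i in [0,4]:
  i=0: ✓ (all of [1,1])
  i=1: ✓ (all of [2,2])
  i=2: ✓ (all of [3,3])
  i=3: ✓ (all of [4,4])
  i=4: ✓ (all of [5,5])

0, 1, 2, 3, 4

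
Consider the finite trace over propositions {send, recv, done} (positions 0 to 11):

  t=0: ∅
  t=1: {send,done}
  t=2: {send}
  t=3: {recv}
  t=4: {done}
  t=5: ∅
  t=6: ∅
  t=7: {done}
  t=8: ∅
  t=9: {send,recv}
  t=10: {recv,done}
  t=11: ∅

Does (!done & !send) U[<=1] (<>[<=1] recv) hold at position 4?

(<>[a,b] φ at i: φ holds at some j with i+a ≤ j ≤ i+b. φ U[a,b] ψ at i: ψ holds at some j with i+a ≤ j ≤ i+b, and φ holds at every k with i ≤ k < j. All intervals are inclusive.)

Need some j in [4,5] with <>[<=1] recv, and (!done & !send) at every k in [4,j-1].
  j=4: <>[<=1] recv — fails (none in [4,5]).
  j=5: <>[<=1] recv — fails (none in [5,6]).
No j in the window works → until fails.

False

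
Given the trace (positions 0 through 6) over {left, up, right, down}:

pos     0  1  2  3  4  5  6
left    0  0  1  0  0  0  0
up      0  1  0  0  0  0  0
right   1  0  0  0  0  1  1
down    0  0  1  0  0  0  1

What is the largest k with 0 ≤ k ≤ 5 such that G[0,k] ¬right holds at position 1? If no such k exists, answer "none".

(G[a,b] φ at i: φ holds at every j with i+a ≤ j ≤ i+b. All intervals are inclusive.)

¬right must hold from j=1 onward; find where it first fails.
  j=1: holds
  j=2: holds
  j=3: holds
  j=4: holds
  j=5: fails
Holds on [1,4], so largest k = 3.

3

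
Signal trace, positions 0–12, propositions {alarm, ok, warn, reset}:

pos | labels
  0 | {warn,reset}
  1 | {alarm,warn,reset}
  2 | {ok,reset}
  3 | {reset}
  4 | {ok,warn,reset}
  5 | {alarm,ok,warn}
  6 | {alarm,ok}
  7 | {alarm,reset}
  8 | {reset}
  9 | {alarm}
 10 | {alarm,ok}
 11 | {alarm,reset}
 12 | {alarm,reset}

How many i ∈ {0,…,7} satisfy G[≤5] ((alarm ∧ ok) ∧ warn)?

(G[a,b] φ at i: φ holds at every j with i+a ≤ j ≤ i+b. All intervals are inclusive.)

0

Evaluate at each i in [0,7]:
  i=0: ✗ (fails at j=0)
  i=1: ✗ (fails at j=1)
  i=2: ✗ (fails at j=2)
  i=3: ✗ (fails at j=3)
  i=4: ✗ (fails at j=4)
  i=5: ✗ (fails at j=6)
  i=6: ✗ (fails at j=6)
  i=7: ✗ (fails at j=7)
Positions where it holds: {} → 0.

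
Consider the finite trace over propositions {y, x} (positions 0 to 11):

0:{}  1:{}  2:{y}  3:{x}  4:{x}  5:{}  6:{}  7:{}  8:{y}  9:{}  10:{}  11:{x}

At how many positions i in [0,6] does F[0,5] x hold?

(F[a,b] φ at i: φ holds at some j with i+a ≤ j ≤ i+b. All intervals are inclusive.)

6

Evaluate at each i in [0,6]:
  i=0: ✓ (witness j=3)
  i=1: ✓ (witness j=3)
  i=2: ✓ (witness j=3)
  i=3: ✓ (witness j=3)
  i=4: ✓ (witness j=4)
  i=5: ✗ (none in [5,10])
  i=6: ✓ (witness j=11)
Positions where it holds: {0, 1, 2, 3, 4, 6} → 6.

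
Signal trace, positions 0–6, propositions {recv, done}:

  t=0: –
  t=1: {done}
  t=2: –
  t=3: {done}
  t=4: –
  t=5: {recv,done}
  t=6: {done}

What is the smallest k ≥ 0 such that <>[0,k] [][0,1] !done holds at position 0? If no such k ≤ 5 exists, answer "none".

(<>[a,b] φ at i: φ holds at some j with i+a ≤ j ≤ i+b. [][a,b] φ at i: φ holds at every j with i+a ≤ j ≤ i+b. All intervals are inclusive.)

Scan j = 0,1,… for [][0,1] !done:
  j=0: fails
  j=1: fails
  j=2: fails
  j=3: fails
  j=4: fails
  j=5: fails
No j in [0,5] satisfies it → none.

none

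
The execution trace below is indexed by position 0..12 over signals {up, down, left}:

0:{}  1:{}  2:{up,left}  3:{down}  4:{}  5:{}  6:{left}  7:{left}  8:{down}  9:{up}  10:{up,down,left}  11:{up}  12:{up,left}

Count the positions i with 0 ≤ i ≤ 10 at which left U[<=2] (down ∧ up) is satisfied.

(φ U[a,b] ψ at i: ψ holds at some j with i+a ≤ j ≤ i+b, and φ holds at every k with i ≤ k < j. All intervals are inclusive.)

Evaluate at each i in [0,10]:
  i=0: ✗ (no rhs in [0,2])
  i=1: ✗ (no rhs in [1,3])
  i=2: ✗ (no rhs in [2,4])
  i=3: ✗ (no rhs in [3,5])
  i=4: ✗ (no rhs in [4,6])
  i=5: ✗ (no rhs in [5,7])
  i=6: ✗ (no rhs in [6,8])
  i=7: ✗ (no rhs in [7,9])
  i=8: ✗ (lhs fails at k=8 before rhs at j=10)
  i=9: ✗ (lhs fails at k=9 before rhs at j=10)
  i=10: ✓ (rhs at j=10)
Positions where it holds: {10} → 1.

1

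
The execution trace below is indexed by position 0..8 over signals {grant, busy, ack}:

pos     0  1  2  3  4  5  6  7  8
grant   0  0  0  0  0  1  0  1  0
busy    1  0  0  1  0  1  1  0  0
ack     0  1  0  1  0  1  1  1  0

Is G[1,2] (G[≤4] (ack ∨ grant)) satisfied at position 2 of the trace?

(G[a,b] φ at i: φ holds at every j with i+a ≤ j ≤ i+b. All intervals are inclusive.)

Check G[≤4] (ack ∨ grant) at every j in [3,4]:
  j=3: fails at 4
  j=4: fails at 4
Fails at j=3 → formula fails.

False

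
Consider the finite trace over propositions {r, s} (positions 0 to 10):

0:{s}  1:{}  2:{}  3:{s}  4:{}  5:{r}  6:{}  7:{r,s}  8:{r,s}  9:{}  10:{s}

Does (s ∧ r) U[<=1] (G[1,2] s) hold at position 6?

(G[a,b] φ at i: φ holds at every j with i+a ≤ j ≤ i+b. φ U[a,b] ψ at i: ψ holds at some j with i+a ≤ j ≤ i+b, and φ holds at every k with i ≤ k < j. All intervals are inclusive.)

True

Need some j in [6,7] with G[1,2] s, and (s ∧ r) at every k in [6,j-1].
  j=6: G[1,2] s holds; no prefix to check → satisfied.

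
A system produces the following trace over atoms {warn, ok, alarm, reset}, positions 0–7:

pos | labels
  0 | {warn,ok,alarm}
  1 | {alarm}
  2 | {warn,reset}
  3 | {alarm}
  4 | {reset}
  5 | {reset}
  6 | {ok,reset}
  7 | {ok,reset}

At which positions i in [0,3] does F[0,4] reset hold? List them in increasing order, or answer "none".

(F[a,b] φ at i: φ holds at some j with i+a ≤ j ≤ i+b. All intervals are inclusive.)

0, 1, 2, 3

Evaluate at each i in [0,3]:
  i=0: ✓ (witness j=2)
  i=1: ✓ (witness j=2)
  i=2: ✓ (witness j=2)
  i=3: ✓ (witness j=4)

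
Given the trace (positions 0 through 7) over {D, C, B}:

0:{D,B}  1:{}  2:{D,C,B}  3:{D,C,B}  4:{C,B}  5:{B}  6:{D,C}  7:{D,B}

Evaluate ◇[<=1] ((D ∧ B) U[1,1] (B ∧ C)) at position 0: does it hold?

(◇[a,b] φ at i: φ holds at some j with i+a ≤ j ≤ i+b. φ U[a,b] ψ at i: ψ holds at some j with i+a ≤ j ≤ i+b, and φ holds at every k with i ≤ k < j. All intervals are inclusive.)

False

Check ((D ∧ B) U[1,1] (B ∧ C)) at each j in [0,1]:
  j=0: fails
  j=1: fails
No position in the window satisfies it → formula fails.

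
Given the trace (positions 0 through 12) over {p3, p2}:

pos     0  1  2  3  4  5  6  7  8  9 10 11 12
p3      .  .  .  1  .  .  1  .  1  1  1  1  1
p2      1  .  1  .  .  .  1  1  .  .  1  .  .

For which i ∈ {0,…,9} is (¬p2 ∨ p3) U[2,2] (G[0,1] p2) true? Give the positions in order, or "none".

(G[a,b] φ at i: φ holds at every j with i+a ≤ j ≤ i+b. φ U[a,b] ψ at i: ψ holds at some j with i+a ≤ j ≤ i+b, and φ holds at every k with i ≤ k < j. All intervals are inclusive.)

Evaluate at each i in [0,9]:
  i=0: ✗ (no rhs in [2,2])
  i=1: ✗ (no rhs in [3,3])
  i=2: ✗ (no rhs in [4,4])
  i=3: ✗ (no rhs in [5,5])
  i=4: ✓ (rhs at j=6; lhs holds on [4,5])
  i=5: ✗ (no rhs in [7,7])
  i=6: ✗ (no rhs in [8,8])
  i=7: ✗ (no rhs in [9,9])
  i=8: ✗ (no rhs in [10,10])
  i=9: ✗ (no rhs in [11,11])

4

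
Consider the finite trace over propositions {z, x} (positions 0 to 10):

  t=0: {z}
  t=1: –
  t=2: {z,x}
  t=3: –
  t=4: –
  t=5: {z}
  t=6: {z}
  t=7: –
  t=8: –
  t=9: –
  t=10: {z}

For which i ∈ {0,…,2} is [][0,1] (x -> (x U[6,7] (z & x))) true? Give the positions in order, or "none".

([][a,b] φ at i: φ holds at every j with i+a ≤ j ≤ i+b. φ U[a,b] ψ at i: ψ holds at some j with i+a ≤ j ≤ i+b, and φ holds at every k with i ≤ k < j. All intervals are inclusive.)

0

Evaluate at each i in [0,2]:
  i=0: ✓ (all of [0,1])
  i=1: ✗ (fails at j=2)
  i=2: ✗ (fails at j=2)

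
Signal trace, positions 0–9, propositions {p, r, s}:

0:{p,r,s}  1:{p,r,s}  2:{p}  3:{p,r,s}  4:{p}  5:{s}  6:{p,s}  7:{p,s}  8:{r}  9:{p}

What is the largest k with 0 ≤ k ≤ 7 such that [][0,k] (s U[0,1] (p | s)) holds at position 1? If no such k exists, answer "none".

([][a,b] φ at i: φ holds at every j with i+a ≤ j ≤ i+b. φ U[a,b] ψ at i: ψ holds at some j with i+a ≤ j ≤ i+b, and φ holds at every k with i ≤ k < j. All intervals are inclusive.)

6

(s U[0,1] (p | s)) must hold from j=1 onward; find where it first fails.
  j=1: holds
  j=2: holds
  j=3: holds
  j=4: holds
  j=5: holds
  j=6: holds
  j=7: holds
  j=8: fails
Holds on [1,7], so largest k = 6.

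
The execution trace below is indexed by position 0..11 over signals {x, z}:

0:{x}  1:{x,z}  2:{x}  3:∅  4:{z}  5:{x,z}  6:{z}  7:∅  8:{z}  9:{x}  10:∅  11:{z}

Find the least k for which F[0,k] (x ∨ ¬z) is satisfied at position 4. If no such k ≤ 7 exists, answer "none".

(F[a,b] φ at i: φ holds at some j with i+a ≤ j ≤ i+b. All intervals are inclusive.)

1

Scan j = 4,5,… for (x ∨ ¬z):
  j=4: fails
  j=5: holds
First hit at j=5, so smallest k = 5-4 = 1.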